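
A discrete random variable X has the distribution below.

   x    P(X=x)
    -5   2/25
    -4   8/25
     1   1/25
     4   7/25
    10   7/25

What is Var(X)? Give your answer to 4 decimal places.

E[X] = (2/25)·(-5) + (8/25)·(-4) + (1/25)·1 + (7/25)·4 + (7/25)·10 = 57/25
E[X²] = (2/25)·25 + (8/25)·16 + (1/25)·1 + (7/25)·16 + (7/25)·100 = 991/25
Var(X) = 991/25 − (57/25)² = 21526/625 ≈ 34.4416

34.4416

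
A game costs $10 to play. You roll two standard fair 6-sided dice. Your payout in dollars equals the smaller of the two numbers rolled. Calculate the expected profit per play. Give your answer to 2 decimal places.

Distribution of the smaller of the two numbers rolled: 1 w.p. 11/36, 2 w.p. 1/4, 3 w.p. 7/36, 4 w.p. 5/36, 5 w.p. 1/12, 6 w.p. 1/36
E[payout] = (11/36)·1 + (1/4)·2 + (7/36)·3 + (5/36)·4 + (1/12)·5 + (1/36)·6 = 91/36
Expected profit = 91/36 − 10 = -269/36 ≈ -$7.47

-$7.47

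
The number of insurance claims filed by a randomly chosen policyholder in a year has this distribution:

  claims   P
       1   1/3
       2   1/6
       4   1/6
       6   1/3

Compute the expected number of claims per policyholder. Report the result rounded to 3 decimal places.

3.333

E[X] = (1/3)·1 + (1/6)·2 + (1/6)·4 + (1/3)·6
     = 10/3 ≈ 3.333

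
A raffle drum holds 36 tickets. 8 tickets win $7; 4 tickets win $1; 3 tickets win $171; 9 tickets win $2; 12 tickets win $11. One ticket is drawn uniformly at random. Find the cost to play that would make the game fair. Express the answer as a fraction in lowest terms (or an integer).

E[payout] = (8/36)·7 + (4/36)·1 + (3/36)·171 + (9/36)·2 + (12/36)·11 = 241/12
Fair fee = E[payout] = 241/12

241/12 dollars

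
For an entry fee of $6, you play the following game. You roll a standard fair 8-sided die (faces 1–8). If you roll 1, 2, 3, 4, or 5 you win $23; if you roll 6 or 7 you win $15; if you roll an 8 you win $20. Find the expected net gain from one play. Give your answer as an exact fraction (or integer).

117/8 dollars

E[payout] = (1/4)·15 + (1/8)·20 + (5/8)·23 = 165/8
Expected profit = 165/8 − 6 = 117/8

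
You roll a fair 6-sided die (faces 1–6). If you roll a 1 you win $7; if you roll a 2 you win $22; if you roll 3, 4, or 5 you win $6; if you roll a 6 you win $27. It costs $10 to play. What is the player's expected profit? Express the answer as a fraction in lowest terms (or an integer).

E[payout] = (1/2)·6 + (1/6)·7 + (1/6)·22 + (1/6)·27 = 37/3
Expected profit = 37/3 − 10 = 7/3

7/3 dollars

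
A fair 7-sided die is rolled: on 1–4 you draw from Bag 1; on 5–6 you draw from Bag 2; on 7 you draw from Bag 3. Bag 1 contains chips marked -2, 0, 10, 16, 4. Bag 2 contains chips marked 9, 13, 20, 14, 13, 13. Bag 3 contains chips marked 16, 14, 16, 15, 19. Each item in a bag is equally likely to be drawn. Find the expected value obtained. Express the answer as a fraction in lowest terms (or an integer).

986/105

E[X | Bag 1] = (-2 + 0 + 10 + 16 + 4)/5 = 28/5
E[X | Bag 2] = (9 + 13 + 20 + 14 + 13 + 13)/6 = 41/3
E[X | Bag 3] = (16 + 14 + 16 + 15 + 19)/5 = 16
E[X] = (4/7)·28/5 + (2/7)·41/3 + (1/7)·16 = 986/105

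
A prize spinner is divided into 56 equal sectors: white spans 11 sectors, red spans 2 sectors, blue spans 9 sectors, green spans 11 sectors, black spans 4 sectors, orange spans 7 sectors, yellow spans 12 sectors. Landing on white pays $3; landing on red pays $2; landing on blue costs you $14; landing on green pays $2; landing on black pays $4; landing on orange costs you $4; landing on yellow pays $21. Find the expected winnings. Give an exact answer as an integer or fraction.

E[payout] = (11/56)·3 + (2/56)·2 + (9/56)·(-14) + (11/56)·2 + (4/56)·4 + (7/56)·(-4) + (12/56)·21 = 173/56

173/56 dollars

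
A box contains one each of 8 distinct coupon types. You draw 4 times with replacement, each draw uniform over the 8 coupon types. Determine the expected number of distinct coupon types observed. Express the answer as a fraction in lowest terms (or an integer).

1695/512

Let Xⱼ=1 if type j appears at least once. P(Xⱼ=1) = 1 − ((8−1)/8)^4 = 1695/4096.
E[#distinct] = 8·1695/4096 = 1695/512.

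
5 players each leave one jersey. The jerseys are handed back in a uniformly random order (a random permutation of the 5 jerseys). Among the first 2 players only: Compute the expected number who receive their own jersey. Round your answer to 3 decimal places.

0.400

Let Xᵢ = 1 if person i gets their own jersey. For each i, P(Xᵢ=1) = 1/5.
By linearity of expectation, E[X₁+…+X_2] = 2·(1/5) = 2/5.
≈ 0.400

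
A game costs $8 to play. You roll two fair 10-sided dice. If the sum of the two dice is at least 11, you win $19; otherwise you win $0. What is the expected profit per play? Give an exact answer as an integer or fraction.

E[payout] = (9/20)·0 + (11/20)·19 = 209/20
Expected profit = 209/20 − 8 = 49/20

49/20 dollars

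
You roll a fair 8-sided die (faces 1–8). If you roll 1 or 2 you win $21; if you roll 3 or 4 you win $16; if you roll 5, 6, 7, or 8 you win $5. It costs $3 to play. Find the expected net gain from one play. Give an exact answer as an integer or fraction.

35/4 dollars

E[payout] = (1/2)·5 + (1/4)·16 + (1/4)·21 = 47/4
Expected profit = 47/4 − 3 = 35/4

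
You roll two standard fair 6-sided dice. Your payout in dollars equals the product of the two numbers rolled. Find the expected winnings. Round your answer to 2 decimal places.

$12.25

Distribution of the product of the two numbers rolled: 1 w.p. 1/36, 2 w.p. 1/18, 3 w.p. 1/18, 4 w.p. 1/12, 5 w.p. 1/18, 6 w.p. 1/9, …
E[payout] = (1/36)·1 + (1/18)·2 + (1/18)·3 + (1/12)·4 + (1/18)·5 + (1/9)·6 + (1/18)·8 + (1/36)·9 + (1/18)·10 + (1/9)·12 + (1/18)·15 + (1/36)·16 + (1/18)·18 + (1/18)·20 + (1/18)·24 + (1/36)·25 + (1/18)·30 + (1/36)·36 = 49/4
≈ $12.25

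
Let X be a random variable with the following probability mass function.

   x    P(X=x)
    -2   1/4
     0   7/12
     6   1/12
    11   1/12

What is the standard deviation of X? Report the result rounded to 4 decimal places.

3.6391

E[X] = 11/12, E[X²] = 169/12
Var(X) = E[X²] − (E[X])² = 169/12 − 121/144 = 1907/144
SD(X) = √(1907/144) ≈ 3.6391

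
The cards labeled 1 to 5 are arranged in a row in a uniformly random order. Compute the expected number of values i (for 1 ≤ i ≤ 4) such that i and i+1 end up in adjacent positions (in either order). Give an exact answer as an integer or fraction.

8/5

For each i ∈ {1,…,4}, let Xᵢ = 1 if i and i+1 are adjacent. P(Xᵢ=1) = 2·(5−1)!/5! = 2/5.
By linearity, E[ΣXᵢ] = (4)·(2/5) = 8/5.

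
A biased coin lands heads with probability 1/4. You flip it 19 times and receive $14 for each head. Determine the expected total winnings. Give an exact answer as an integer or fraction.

133/2 dollars

E[#heads] = 19·1/4 = 19/4 (linearity over flips).
E[winnings] = 14·19/4 = 133/2.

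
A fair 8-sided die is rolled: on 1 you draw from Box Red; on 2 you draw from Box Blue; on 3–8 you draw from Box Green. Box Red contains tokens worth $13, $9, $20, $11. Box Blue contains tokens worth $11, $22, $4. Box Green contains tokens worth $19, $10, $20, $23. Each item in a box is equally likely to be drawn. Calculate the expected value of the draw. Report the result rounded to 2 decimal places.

E[X | Box Red] = (13 + 9 + 20 + 11)/4 = 53/4
E[X | Box Blue] = (11 + 22 + 4)/3 = 37/3
E[X | Box Green] = (19 + 10 + 20 + 23)/4 = 18
E[X] = (1/8)·53/4 + (1/8)·37/3 + (3/4)·18 = 1603/96 ≈ 16.70

$16.70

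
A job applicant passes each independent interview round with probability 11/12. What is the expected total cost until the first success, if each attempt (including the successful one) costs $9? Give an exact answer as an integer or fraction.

108/11 dollars

E[#attempts] = 1/p = 12/11; E[cost] = 9·12/11 = 108/11.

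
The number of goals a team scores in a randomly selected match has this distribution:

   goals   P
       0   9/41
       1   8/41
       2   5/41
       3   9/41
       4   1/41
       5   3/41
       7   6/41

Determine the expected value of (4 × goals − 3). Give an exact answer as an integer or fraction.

E[4x-3] = (9/41)·(-3) + (8/41)·1 + (5/41)·5 + (9/41)·9 + (1/41)·13 + (3/41)·17 + (6/41)·25
     = 301/41

301/41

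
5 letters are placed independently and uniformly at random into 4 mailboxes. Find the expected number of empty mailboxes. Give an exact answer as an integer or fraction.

Let Xⱼ=1 if mailbox j is empty. P(Xⱼ=1) = ((4-1)/4)^5 = 243/1024.
By linearity, E[#empty] = 4·243/1024 = 243/256.

243/256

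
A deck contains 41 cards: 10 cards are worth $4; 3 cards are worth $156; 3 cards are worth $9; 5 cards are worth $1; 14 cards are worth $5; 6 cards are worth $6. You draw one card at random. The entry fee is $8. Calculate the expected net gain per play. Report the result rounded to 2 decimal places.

$7.76

E[payout] = (10/41)·4 + (3/41)·156 + (3/41)·9 + (5/41)·1 + (14/41)·5 + (6/41)·6 = 646/41
Expected profit = 646/41 − 8 = 318/41 ≈ $7.76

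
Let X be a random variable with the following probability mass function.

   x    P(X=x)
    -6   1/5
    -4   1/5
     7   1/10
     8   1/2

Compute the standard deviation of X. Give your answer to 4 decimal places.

6.3253

E[X] = 27/10, E[X²] = 473/10
Var(X) = E[X²] − (E[X])² = 473/10 − 729/100 = 4001/100
SD(X) = √(4001/100) ≈ 6.3253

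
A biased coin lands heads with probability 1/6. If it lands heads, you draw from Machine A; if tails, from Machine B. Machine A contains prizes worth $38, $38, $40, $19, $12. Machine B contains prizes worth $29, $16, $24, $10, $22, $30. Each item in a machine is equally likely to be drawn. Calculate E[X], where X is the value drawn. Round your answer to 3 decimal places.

$23.094

E[X | Machine A] = (38 + 38 + 40 + 19 + 12)/5 = 147/5
E[X | Machine B] = (29 + 16 + 24 + 10 + 22 + 30)/6 = 131/6
E[X] = (1/6)·147/5 + (5/6)·131/6 = 4157/180 ≈ 23.094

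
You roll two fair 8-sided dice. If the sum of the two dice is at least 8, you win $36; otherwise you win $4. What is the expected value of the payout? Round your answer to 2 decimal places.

E[payout] = (21/64)·4 + (43/64)·36 = 51/2
≈ $25.50

$25.50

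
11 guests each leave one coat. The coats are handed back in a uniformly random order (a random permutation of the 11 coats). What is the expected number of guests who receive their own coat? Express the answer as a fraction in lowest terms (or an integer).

1

Let Xᵢ = 1 if person i gets their own coat. For each i, P(Xᵢ=1) = 1/11.
By linearity of expectation, E[X₁+…+X_11] = 11·(1/11) = 1.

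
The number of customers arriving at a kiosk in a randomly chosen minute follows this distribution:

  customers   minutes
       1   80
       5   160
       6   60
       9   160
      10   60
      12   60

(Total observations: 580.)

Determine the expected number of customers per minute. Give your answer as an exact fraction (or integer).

200/29

Total = 580, so P(customers=1) = 80/580, etc.
E[X] = (4/29)·1 + (8/29)·5 + (3/29)·6 + (8/29)·9 + (3/29)·10 + (3/29)·12
     = 200/29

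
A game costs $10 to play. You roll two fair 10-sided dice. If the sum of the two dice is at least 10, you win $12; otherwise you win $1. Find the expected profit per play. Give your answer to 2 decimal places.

E[payout] = (9/25)·1 + (16/25)·12 = 201/25
Expected profit = 201/25 − 10 = -49/25 ≈ -$1.96

-$1.96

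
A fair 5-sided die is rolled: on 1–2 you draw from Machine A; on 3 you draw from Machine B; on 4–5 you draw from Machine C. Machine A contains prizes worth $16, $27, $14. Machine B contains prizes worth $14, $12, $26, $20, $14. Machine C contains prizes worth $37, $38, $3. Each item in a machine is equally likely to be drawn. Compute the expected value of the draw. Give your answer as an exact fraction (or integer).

E[X | Machine A] = (16 + 27 + 14)/3 = 19
E[X | Machine B] = (14 + 12 + 26 + 20 + 14)/5 = 86/5
E[X | Machine C] = (37 + 38 + 3)/3 = 26
E[X] = (2/5)·19 + (1/5)·86/5 + (2/5)·26 = 536/25

536/25 dollars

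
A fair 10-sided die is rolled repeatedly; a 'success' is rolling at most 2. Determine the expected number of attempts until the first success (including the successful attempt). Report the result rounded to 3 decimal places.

5.000

For a geometric distribution, E[trials] = 1/p = 1/(1/5) = 5.
≈ 5.000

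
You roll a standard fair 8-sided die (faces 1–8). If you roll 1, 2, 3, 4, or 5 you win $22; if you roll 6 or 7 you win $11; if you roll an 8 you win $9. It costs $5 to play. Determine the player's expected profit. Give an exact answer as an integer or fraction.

E[payout] = (1/8)·9 + (1/4)·11 + (5/8)·22 = 141/8
Expected profit = 141/8 − 5 = 101/8

101/8 dollars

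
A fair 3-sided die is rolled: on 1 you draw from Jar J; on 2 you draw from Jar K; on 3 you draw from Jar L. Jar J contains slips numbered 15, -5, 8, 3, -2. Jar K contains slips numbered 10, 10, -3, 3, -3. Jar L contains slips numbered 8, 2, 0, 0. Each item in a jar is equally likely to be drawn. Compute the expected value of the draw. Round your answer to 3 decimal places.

3.233

E[X | Jar J] = (15 − 5 + 8 + 3 − 2)/5 = 19/5
E[X | Jar K] = (10 + 10 − 3 + 3 − 3)/5 = 17/5
E[X | Jar L] = (8 + 2 + 0 + 0)/4 = 5/2
E[X] = (1/3)·19/5 + (1/3)·17/5 + (1/3)·5/2 = 97/30 ≈ 3.233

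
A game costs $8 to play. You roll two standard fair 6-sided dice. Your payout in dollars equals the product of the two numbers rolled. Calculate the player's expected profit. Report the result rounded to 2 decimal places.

$4.25

Distribution of the product of the two numbers rolled: 1 w.p. 1/36, 2 w.p. 1/18, 3 w.p. 1/18, 4 w.p. 1/12, 5 w.p. 1/18, 6 w.p. 1/9, …
E[payout] = (1/36)·1 + (1/18)·2 + (1/18)·3 + (1/12)·4 + (1/18)·5 + (1/9)·6 + (1/18)·8 + (1/36)·9 + (1/18)·10 + (1/9)·12 + (1/18)·15 + (1/36)·16 + (1/18)·18 + (1/18)·20 + (1/18)·24 + (1/36)·25 + (1/18)·30 + (1/36)·36 = 49/4
Expected profit = 49/4 − 8 = 17/4 ≈ $4.25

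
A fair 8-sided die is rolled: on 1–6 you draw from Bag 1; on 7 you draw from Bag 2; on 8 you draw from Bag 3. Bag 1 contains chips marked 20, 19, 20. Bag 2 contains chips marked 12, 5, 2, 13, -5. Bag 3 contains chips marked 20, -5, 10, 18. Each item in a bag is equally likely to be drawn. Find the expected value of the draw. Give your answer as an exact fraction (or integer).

E[X | Bag 1] = (20 + 19 + 20)/3 = 59/3
E[X | Bag 2] = (12 + 5 + 2 + 13 − 5)/5 = 27/5
E[X | Bag 3] = (20 − 5 + 10 + 18)/4 = 43/4
E[X] = (3/4)·59/3 + (1/8)·27/5 + (1/8)·43/4 = 2683/160

2683/160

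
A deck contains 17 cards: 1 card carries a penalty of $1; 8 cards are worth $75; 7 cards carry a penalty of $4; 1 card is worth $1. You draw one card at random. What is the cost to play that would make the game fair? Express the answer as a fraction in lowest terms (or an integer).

E[payout] = (1/17)·(-1) + (8/17)·75 + (7/17)·(-4) + (1/17)·1 = 572/17
Fair fee = E[payout] = 572/17

572/17 dollars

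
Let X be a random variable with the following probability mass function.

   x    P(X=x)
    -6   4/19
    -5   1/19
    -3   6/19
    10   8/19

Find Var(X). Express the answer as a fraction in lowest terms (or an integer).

E[X] = (4/19)·(-6) + (1/19)·(-5) + (6/19)·(-3) + (8/19)·10 = 33/19
E[X²] = (4/19)·36 + (1/19)·25 + (6/19)·9 + (8/19)·100 = 1023/19
Var(X) = 1023/19 − (33/19)² = 18348/361

18348/361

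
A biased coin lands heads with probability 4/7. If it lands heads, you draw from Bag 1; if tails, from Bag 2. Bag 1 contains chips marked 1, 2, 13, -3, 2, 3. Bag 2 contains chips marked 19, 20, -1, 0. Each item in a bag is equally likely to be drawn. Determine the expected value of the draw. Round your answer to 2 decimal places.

5.79

E[X | Bag 1] = (1 + 2 + 13 − 3 + 2 + 3)/6 = 3
E[X | Bag 2] = (19 + 20 − 1 + 0)/4 = 19/2
E[X] = (4/7)·3 + (3/7)·19/2 = 81/14 ≈ 5.79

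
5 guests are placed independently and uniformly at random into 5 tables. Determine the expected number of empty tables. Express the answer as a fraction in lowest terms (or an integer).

Let Xⱼ=1 if table j is empty. P(Xⱼ=1) = ((5-1)/5)^5 = 1024/3125.
By linearity, E[#empty] = 5·1024/3125 = 1024/625.

1024/625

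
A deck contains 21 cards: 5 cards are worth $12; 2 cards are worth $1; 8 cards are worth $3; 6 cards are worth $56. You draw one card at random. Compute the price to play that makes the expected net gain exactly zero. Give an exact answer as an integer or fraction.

422/21 dollars

E[payout] = (5/21)·12 + (2/21)·1 + (8/21)·3 + (6/21)·56 = 422/21
Fair fee = E[payout] = 422/21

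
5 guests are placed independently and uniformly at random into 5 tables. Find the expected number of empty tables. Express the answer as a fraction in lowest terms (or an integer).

1024/625

Let Xⱼ=1 if table j is empty. P(Xⱼ=1) = ((5-1)/5)^5 = 1024/3125.
By linearity, E[#empty] = 5·1024/3125 = 1024/625.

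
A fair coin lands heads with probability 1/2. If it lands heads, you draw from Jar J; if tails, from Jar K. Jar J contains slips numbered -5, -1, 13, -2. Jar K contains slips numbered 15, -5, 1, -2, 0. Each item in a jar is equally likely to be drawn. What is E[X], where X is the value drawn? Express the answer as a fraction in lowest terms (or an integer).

61/40

E[X | Jar J] = (-5 − 1 + 13 − 2)/4 = 5/4
E[X | Jar K] = (15 − 5 + 1 − 2 + 0)/5 = 9/5
E[X] = (1/2)·5/4 + (1/2)·9/5 = 61/40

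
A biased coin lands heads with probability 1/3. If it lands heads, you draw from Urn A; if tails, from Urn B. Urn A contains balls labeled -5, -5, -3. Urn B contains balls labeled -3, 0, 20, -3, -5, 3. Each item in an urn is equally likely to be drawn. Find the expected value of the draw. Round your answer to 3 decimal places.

E[X | Urn A] = (-5 − 5 − 3)/3 = -13/3
E[X | Urn B] = (-3 + 0 + 20 − 3 − 5 + 3)/6 = 2
E[X] = (1/3)·(-13/3) + (2/3)·2 = -1/9 ≈ -0.111

-0.111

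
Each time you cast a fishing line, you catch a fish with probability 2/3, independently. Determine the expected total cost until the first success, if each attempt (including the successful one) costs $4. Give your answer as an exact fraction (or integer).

E[#attempts] = 1/p = 3/2; E[cost] = 4·3/2 = 6.

$6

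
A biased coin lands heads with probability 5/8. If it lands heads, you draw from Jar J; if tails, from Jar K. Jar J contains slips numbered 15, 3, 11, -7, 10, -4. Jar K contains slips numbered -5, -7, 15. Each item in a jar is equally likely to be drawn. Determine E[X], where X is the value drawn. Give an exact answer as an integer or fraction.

79/24

E[X | Jar J] = (15 + 3 + 11 − 7 + 10 − 4)/6 = 14/3
E[X | Jar K] = (-5 − 7 + 15)/3 = 1
E[X] = (5/8)·14/3 + (3/8)·1 = 79/24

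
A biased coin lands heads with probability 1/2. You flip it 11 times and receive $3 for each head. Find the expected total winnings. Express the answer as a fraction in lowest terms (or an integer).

33/2 dollars

E[#heads] = 11·1/2 = 11/2 (linearity over flips).
E[winnings] = 3·11/2 = 33/2.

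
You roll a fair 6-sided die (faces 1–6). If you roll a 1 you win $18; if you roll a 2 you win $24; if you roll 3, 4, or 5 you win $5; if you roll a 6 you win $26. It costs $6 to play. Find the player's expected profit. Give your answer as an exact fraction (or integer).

E[payout] = (1/2)·5 + (1/6)·18 + (1/6)·24 + (1/6)·26 = 83/6
Expected profit = 83/6 − 6 = 47/6

47/6 dollars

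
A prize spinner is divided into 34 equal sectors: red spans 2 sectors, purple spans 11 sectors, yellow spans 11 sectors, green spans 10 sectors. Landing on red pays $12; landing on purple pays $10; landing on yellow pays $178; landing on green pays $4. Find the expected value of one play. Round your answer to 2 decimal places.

$62.71

E[payout] = (2/34)·12 + (11/34)·10 + (11/34)·178 + (10/34)·4 = 1066/17
≈ $62.71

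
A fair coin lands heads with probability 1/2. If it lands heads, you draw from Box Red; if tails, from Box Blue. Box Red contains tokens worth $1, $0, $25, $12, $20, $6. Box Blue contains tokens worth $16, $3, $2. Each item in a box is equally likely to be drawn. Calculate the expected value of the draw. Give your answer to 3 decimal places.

$8.833

E[X | Box Red] = (1 + 0 + 25 + 12 + 20 + 6)/6 = 32/3
E[X | Box Blue] = (16 + 3 + 2)/3 = 7
E[X] = (1/2)·32/3 + (1/2)·7 = 53/6 ≈ 8.833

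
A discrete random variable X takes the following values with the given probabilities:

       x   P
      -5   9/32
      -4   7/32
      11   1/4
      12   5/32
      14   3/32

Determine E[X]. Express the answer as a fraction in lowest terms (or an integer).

117/32

E[X] = (9/32)·(-5) + (7/32)·(-4) + (1/4)·11 + (5/32)·12 + (3/32)·14
     = 117/32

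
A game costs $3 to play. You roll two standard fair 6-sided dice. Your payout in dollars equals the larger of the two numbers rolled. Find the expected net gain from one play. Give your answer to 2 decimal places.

Distribution of the larger of the two numbers rolled: 1 w.p. 1/36, 2 w.p. 1/12, 3 w.p. 5/36, 4 w.p. 7/36, 5 w.p. 1/4, 6 w.p. 11/36
E[payout] = (1/36)·1 + (1/12)·2 + (5/36)·3 + (7/36)·4 + (1/4)·5 + (11/36)·6 = 161/36
Expected profit = 161/36 − 3 = 53/36 ≈ $1.47

$1.47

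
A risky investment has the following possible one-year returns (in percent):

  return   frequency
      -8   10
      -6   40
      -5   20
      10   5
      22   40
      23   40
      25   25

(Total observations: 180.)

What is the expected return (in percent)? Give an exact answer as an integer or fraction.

Total = 180, so P(return=-8) = 10/180, etc.
E[X] = (1/18)·(-8) + (2/9)·(-6) + (1/9)·(-5) + (1/36)·10 + (2/9)·22 + (2/9)·23 + (5/36)·25
     = 137/12

137/12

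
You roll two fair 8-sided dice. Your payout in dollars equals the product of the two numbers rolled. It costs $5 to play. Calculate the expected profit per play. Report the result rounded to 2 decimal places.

Distribution of the product of the two numbers rolled: 1 w.p. 1/64, 2 w.p. 1/32, 3 w.p. 1/32, 4 w.p. 3/64, 5 w.p. 1/32, 6 w.p. 1/16, …
E[payout] = (1/64)·1 + (1/32)·2 + (1/32)·3 + (3/64)·4 + (1/32)·5 + (1/16)·6 + (1/32)·7 + (1/16)·8 + (1/64)·9 + (1/32)·10 + (1/16)·12 + (1/32)·14 + (1/32)·15 + (3/64)·16 + (1/32)·18 + (1/32)·20 + (1/32)·21 + (1/16)·24 + (1/64)·25 + (1/32)·28 + (1/32)·30 + (1/32)·32 + (1/32)·35 + (1/64)·36 + (1/32)·40 + (1/32)·42 + (1/32)·48 + (1/64)·49 + (1/32)·56 + (1/64)·64 = 81/4
Expected profit = 81/4 − 5 = 61/4 ≈ $15.25

$15.25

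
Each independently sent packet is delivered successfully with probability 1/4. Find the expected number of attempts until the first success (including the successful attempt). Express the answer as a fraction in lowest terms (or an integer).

4

For a geometric distribution, E[trials] = 1/p = 1/(1/4) = 4.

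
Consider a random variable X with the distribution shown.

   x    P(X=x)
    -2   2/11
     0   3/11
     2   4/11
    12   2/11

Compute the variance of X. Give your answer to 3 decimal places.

E[X] = (2/11)·(-2) + (3/11)·0 + (4/11)·2 + (2/11)·12 = 28/11
E[X²] = (2/11)·4 + (3/11)·0 + (4/11)·4 + (2/11)·144 = 312/11
Var(X) = 312/11 − (28/11)² = 2648/121 ≈ 21.884

21.884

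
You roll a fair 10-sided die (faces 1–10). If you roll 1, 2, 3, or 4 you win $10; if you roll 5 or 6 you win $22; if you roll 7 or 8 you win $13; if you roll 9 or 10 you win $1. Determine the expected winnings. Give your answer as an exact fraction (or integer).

E[payout] = (1/5)·1 + (2/5)·10 + (1/5)·13 + (1/5)·22 = 56/5

56/5 dollars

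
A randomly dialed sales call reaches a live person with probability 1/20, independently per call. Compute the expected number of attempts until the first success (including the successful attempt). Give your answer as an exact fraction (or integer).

For a geometric distribution, E[trials] = 1/p = 1/(1/20) = 20.

20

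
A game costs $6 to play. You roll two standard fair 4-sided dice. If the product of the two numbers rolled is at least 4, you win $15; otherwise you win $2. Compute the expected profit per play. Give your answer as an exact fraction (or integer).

E[payout] = (5/16)·2 + (11/16)·15 = 175/16
Expected profit = 175/16 − 6 = 79/16

79/16 dollars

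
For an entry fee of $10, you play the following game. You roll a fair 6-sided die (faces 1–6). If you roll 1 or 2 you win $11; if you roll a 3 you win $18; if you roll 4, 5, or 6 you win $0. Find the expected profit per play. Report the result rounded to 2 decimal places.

-$3.33

E[payout] = (1/2)·0 + (1/3)·11 + (1/6)·18 = 20/3
Expected profit = 20/3 − 10 = -10/3 ≈ -$3.33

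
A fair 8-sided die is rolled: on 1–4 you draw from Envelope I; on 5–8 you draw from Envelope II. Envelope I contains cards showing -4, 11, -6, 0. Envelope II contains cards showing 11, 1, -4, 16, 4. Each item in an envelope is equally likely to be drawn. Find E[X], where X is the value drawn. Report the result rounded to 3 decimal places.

E[X | Envelope I] = (-4 + 11 − 6 + 0)/4 = 1/4
E[X | Envelope II] = (11 + 1 − 4 + 16 + 4)/5 = 28/5
E[X] = (1/2)·1/4 + (1/2)·28/5 = 117/40 ≈ 2.925

2.925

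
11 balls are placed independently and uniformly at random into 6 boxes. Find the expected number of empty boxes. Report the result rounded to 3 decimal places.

Let Xⱼ=1 if box j is empty. P(Xⱼ=1) = ((6-1)/6)^11 = 48828125/362797056.
By linearity, E[#empty] = 6·48828125/362797056 = 48828125/60466176.
≈ 0.808

0.808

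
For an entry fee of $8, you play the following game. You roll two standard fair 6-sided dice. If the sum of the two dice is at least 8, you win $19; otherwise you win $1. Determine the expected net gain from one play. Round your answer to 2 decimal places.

$0.50

E[payout] = (7/12)·1 + (5/12)·19 = 17/2
Expected profit = 17/2 − 8 = 1/2 ≈ $0.50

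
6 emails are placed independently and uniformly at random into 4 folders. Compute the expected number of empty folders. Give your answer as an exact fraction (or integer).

Let Xⱼ=1 if folder j is empty. P(Xⱼ=1) = ((4-1)/4)^6 = 729/4096.
By linearity, E[#empty] = 4·729/4096 = 729/1024.

729/1024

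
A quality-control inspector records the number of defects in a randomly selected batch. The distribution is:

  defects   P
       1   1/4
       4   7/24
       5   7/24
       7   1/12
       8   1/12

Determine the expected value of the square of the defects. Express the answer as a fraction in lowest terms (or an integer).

E[X²] = (1/4)·1 + (7/24)·16 + (7/24)·25 + (1/12)·49 + (1/12)·64
     = 173/8

173/8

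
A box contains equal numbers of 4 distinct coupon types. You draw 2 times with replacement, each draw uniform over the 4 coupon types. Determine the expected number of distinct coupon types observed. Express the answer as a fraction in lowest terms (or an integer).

7/4

Let Xⱼ=1 if type j appears at least once. P(Xⱼ=1) = 1 − ((4−1)/4)^2 = 7/16.
E[#distinct] = 4·7/16 = 7/4.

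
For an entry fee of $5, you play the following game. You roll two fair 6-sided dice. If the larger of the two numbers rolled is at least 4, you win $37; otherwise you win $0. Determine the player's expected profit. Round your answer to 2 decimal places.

$22.75

E[payout] = (1/4)·0 + (3/4)·37 = 111/4
Expected profit = 111/4 − 5 = 91/4 ≈ $22.75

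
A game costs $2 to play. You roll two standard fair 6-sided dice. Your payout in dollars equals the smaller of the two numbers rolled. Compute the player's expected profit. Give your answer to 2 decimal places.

$0.53

Distribution of the smaller of the two numbers rolled: 1 w.p. 11/36, 2 w.p. 1/4, 3 w.p. 7/36, 4 w.p. 5/36, 5 w.p. 1/12, 6 w.p. 1/36
E[payout] = (11/36)·1 + (1/4)·2 + (7/36)·3 + (5/36)·4 + (1/12)·5 + (1/36)·6 = 91/36
Expected profit = 91/36 − 2 = 19/36 ≈ $0.53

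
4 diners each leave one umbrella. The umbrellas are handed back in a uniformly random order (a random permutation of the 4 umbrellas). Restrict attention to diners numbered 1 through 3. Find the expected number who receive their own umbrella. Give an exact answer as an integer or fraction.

3/4

Let Xᵢ = 1 if person i gets their own umbrella. For each i, P(Xᵢ=1) = 1/4.
By linearity of expectation, E[X₁+…+X_3] = 3·(1/4) = 3/4.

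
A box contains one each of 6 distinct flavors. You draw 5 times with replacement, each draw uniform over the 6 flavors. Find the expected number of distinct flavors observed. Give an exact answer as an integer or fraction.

Let Xⱼ=1 if type j appears at least once. P(Xⱼ=1) = 1 − ((6−1)/6)^5 = 4651/7776.
E[#distinct] = 6·4651/7776 = 4651/1296.

4651/1296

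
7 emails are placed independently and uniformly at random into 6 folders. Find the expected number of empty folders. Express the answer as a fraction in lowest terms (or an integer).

Let Xⱼ=1 if folder j is empty. P(Xⱼ=1) = ((6-1)/6)^7 = 78125/279936.
By linearity, E[#empty] = 6·78125/279936 = 78125/46656.

78125/46656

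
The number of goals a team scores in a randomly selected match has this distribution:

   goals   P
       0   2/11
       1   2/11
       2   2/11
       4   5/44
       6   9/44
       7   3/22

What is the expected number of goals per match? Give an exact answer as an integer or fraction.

35/11

E[X] = (2/11)·0 + (2/11)·1 + (2/11)·2 + (5/44)·4 + (9/44)·6 + (3/22)·7
     = 35/11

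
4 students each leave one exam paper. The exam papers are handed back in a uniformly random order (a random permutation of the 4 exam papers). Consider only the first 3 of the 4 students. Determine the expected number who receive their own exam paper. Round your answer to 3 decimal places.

0.750

Let Xᵢ = 1 if person i gets their own exam paper. For each i, P(Xᵢ=1) = 1/4.
By linearity of expectation, E[X₁+…+X_3] = 3·(1/4) = 3/4.
≈ 0.750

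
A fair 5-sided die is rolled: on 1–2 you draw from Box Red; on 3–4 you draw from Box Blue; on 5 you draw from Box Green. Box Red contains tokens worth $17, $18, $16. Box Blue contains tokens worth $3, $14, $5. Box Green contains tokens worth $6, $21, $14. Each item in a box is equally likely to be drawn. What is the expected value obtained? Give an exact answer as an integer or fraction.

187/15 dollars

E[X | Box Red] = (17 + 18 + 16)/3 = 17
E[X | Box Blue] = (3 + 14 + 5)/3 = 22/3
E[X | Box Green] = (6 + 21 + 14)/3 = 41/3
E[X] = (2/5)·17 + (2/5)·22/3 + (1/5)·41/3 = 187/15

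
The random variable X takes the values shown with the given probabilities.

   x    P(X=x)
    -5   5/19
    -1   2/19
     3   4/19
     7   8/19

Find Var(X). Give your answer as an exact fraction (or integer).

8864/361

E[X] = (5/19)·(-5) + (2/19)·(-1) + (4/19)·3 + (8/19)·7 = 41/19
E[X²] = (5/19)·25 + (2/19)·1 + (4/19)·9 + (8/19)·49 = 555/19
Var(X) = 555/19 − (41/19)² = 8864/361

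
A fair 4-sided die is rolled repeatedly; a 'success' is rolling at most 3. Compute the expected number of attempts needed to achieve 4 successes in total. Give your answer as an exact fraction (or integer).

16/3

By linearity (sum of 4 independent geometric waits), E[trials] = 4/p = 4/(3/4) = 16/3.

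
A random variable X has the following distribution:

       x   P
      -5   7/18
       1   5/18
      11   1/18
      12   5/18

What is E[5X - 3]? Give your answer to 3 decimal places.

8.389

E[5x-3] = (7/18)·(-28) + (5/18)·2 + (1/18)·52 + (5/18)·57
     = 151/18 ≈ 8.389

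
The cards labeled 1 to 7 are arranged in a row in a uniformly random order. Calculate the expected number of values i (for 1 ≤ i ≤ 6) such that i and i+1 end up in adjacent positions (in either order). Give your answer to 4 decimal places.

For each i ∈ {1,…,6}, let Xᵢ = 1 if i and i+1 are adjacent. P(Xᵢ=1) = 2·(7−1)!/7! = 2/7.
By linearity, E[ΣXᵢ] = (6)·(2/7) = 12/7.
≈ 1.7143

1.7143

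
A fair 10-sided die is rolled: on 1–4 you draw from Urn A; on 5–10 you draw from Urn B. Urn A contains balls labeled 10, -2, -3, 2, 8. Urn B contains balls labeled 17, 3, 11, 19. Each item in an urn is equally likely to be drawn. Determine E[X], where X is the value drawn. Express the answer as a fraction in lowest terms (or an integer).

E[X | Urn A] = (10 − 2 − 3 + 2 + 8)/5 = 3
E[X | Urn B] = (17 + 3 + 11 + 19)/4 = 25/2
E[X] = (2/5)·3 + (3/5)·25/2 = 87/10

87/10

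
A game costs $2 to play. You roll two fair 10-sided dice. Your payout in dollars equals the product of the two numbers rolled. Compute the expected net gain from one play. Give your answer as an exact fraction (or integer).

Distribution of the product of the two numbers rolled: 1 w.p. 1/100, 2 w.p. 1/50, 3 w.p. 1/50, 4 w.p. 3/100, 5 w.p. 1/50, 6 w.p. 1/25, …
E[payout] = (1/100)·1 + (1/50)·2 + (1/50)·3 + (3/100)·4 + (1/50)·5 + (1/25)·6 + (1/50)·7 + (1/25)·8 + (3/100)·9 + (1/25)·10 + (1/25)·12 + (1/50)·14 + (1/50)·15 + (3/100)·16 + (1/25)·18 + (1/25)·20 + (1/50)·21 + (1/25)·24 + (1/100)·25 + (1/50)·27 + (1/50)·28 + (1/25)·30 + (1/50)·32 + (1/50)·35 + (3/100)·36 + (1/25)·40 + (1/50)·42 + (1/50)·45 + (1/50)·48 + (1/100)·49 + (1/50)·50 + (1/50)·54 + (1/50)·56 + (1/50)·60 + (1/50)·63 + (1/100)·64 + (1/50)·70 + (1/50)·72 + (1/50)·80 + (1/100)·81 + (1/50)·90 + (1/100)·100 = 121/4
Expected profit = 121/4 − 2 = 113/4

113/4 dollars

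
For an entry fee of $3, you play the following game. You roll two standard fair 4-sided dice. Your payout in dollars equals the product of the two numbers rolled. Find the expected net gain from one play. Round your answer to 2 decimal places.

Distribution of the product of the two numbers rolled: 1 w.p. 1/16, 2 w.p. 1/8, 3 w.p. 1/8, 4 w.p. 3/16, 6 w.p. 1/8, 8 w.p. 1/8, …
E[payout] = (1/16)·1 + (1/8)·2 + (1/8)·3 + (3/16)·4 + (1/8)·6 + (1/8)·8 + (1/16)·9 + (1/8)·12 + (1/16)·16 = 25/4
Expected profit = 25/4 − 3 = 13/4 ≈ $3.25

$3.25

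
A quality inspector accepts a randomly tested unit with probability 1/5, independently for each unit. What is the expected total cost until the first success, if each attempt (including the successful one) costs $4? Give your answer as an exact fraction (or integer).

E[#attempts] = 1/p = 5; E[cost] = 4·5 = 20.

$20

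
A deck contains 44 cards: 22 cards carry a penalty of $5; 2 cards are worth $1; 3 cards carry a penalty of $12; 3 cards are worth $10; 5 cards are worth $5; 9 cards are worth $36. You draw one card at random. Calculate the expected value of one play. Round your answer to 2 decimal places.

$5.34

E[payout] = (22/44)·(-5) + (2/44)·1 + (3/44)·(-12) + (3/44)·10 + (5/44)·5 + (9/44)·36 = 235/44
≈ $5.34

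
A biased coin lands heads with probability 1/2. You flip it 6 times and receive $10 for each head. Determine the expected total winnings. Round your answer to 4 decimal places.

$30.0000

E[#heads] = 6·1/2 = 3 (linearity over flips).
E[winnings] = 10·3 = 30.
≈ 30.0000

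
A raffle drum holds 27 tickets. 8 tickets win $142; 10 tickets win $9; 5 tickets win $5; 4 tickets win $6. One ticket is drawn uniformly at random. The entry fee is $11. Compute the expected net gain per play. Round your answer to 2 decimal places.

$36.22

E[payout] = (8/27)·142 + (10/27)·9 + (5/27)·5 + (4/27)·6 = 425/9
Expected profit = 425/9 − 11 = 326/9 ≈ $36.22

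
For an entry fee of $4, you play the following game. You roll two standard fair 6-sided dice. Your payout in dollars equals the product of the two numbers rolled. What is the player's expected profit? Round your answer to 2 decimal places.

Distribution of the product of the two numbers rolled: 1 w.p. 1/36, 2 w.p. 1/18, 3 w.p. 1/18, 4 w.p. 1/12, 5 w.p. 1/18, 6 w.p. 1/9, …
E[payout] = (1/36)·1 + (1/18)·2 + (1/18)·3 + (1/12)·4 + (1/18)·5 + (1/9)·6 + (1/18)·8 + (1/36)·9 + (1/18)·10 + (1/9)·12 + (1/18)·15 + (1/36)·16 + (1/18)·18 + (1/18)·20 + (1/18)·24 + (1/36)·25 + (1/18)·30 + (1/36)·36 = 49/4
Expected profit = 49/4 − 4 = 33/4 ≈ $8.25

$8.25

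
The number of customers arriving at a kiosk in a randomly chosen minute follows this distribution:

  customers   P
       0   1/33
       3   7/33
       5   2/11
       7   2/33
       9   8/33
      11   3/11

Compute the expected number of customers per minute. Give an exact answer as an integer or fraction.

236/33

E[X] = (1/33)·0 + (7/33)·3 + (2/11)·5 + (2/33)·7 + (8/33)·9 + (3/11)·11
     = 236/33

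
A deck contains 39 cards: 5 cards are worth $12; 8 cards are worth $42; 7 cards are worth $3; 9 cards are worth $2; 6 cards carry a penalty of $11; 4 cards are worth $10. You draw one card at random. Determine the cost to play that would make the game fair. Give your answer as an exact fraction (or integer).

E[payout] = (5/39)·12 + (8/39)·42 + (7/39)·3 + (9/39)·2 + (6/39)·(-11) + (4/39)·10 = 409/39
Fair fee = E[payout] = 409/39

409/39 dollars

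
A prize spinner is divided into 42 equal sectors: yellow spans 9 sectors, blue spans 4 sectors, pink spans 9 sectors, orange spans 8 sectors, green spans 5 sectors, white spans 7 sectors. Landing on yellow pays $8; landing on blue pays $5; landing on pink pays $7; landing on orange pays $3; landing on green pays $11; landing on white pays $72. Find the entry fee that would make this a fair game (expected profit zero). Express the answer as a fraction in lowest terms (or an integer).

123/7 dollars

E[payout] = (9/42)·8 + (4/42)·5 + (9/42)·7 + (8/42)·3 + (5/42)·11 + (7/42)·72 = 123/7
Fair fee = E[payout] = 123/7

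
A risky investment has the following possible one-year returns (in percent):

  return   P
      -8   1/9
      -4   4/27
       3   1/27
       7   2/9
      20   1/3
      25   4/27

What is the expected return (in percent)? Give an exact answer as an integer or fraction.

E[X] = (1/9)·(-8) + (4/27)·(-4) + (1/27)·3 + (2/9)·7 + (1/3)·20 + (4/27)·25
     = 95/9

95/9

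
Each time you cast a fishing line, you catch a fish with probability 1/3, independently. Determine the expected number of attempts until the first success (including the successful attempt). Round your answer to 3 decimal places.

3.000

For a geometric distribution, E[trials] = 1/p = 1/(1/3) = 3.
≈ 3.000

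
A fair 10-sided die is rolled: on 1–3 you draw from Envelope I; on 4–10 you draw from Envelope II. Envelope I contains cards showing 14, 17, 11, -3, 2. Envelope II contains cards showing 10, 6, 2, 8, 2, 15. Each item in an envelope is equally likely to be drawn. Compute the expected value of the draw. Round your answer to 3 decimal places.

E[X | Envelope I] = (14 + 17 + 11 − 3 + 2)/5 = 41/5
E[X | Envelope II] = (10 + 6 + 2 + 8 + 2 + 15)/6 = 43/6
E[X] = (3/10)·41/5 + (7/10)·43/6 = 2243/300 ≈ 7.477

7.477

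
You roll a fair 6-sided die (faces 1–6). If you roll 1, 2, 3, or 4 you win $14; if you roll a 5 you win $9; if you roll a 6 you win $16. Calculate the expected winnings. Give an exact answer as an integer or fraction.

E[payout] = (1/6)·9 + (2/3)·14 + (1/6)·16 = 27/2

27/2 dollars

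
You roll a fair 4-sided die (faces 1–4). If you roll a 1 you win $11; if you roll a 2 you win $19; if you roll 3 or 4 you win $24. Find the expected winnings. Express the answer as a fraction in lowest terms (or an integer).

39/2 dollars

E[payout] = (1/4)·11 + (1/4)·19 + (1/2)·24 = 39/2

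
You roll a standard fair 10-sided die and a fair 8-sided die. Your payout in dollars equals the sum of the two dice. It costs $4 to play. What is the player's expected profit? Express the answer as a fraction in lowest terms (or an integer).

Distribution of the sum of the two dice: 2 w.p. 1/80, 3 w.p. 1/40, 4 w.p. 3/80, 5 w.p. 1/20, 6 w.p. 1/16, 7 w.p. 3/40, …
E[payout] = (1/80)·2 + (1/40)·3 + (3/80)·4 + (1/20)·5 + (1/16)·6 + (3/40)·7 + (7/80)·8 + (1/10)·9 + (1/10)·10 + (1/10)·11 + (7/80)·12 + (3/40)·13 + (1/16)·14 + (1/20)·15 + (3/80)·16 + (1/40)·17 + (1/80)·18 = 10
Expected profit = 10 − 4 = 6

$6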